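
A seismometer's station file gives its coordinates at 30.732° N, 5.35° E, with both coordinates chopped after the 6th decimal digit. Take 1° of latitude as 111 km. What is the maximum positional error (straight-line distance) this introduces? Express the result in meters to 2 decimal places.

0.15 meters

Truncating at 6 decimal places can drop up to a full unit in the last place, so each coordinate may be off by as much as 1e-06°.
North–south component: 1e-06° × 111000 = 0.111 m.
E–W at 30.732°: 1e-06° × 111000 × cos 30.732° = 1e-06 × 111000 × 0.8596 ≈ 0.0954119 m.
Combining orthogonally: (0.111² + 0.0954119²)^½ ≈ 0.146371 m.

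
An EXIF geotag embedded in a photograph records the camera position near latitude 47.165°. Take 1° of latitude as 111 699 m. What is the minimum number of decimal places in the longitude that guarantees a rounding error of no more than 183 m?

At 47.165° one degree of longitude covers 111699 × cos 47.165° ≈ 111699 × 0.6799 ≈ 75943 m.
Rounding to N decimal places gives at most 0.5 × 10⁻ᴺ degrees of error, i.e. 0.5 × 10⁻ᴺ × 75943 m.
Need 0.5 × 75943 × 10⁻ᴺ ≤ 183 → 10⁻ᴺ ≤ 4.819e-03, so N ≥ 2.32.
So 3 decimal places suffice (38 m); 2 would allow up to 380 m.

3 decimal places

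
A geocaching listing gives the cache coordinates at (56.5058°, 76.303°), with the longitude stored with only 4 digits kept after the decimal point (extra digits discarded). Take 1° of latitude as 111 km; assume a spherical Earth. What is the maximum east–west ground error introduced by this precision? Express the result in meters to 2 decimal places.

6.13 meters

Truncating at 4 decimal places can drop up to a full unit in the last place, so the longitude may be off by as much as 0.0001°.
Parallels shrink by cos φ, so at 56.5058° a degree of longitude is 111000 × 0.5519 ≈ 61255.6 m.
East–west error: 0.0001° × 61255.6 m/° ≈ 6.12556 m.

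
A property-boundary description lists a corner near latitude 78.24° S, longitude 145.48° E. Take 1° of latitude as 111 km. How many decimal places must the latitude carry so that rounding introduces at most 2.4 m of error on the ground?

One degree of latitude covers 111000 m.
With N decimal places the half-ulp bound is 0.5·10⁻ᴺ°, or 0.5·10⁻ᴺ × 111000 m on the ground.
Need 0.5 × 111000 × 10⁻ᴺ ≤ 2.4 → 10⁻ᴺ ≤ 4.324e-05, so N ≥ 4.36.
So 5 decimal places suffice (0.555 m); 4 would allow up to 5.55 m.

5 decimal places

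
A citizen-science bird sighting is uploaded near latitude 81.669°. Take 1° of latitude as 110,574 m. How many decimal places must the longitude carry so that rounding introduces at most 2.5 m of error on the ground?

4

At 81.669° one degree of longitude covers 110574 × cos 81.669° ≈ 110574 × 0.1449 ≈ 16021.2 m.
N decimal places → at most half a unit in the last place, 0.5 × 10⁻ᴺ° = 16021.2/2 × 10⁻ᴺ m.
Need 0.5 × 16021.2 × 10⁻ᴺ ≤ 2.5 → 10⁻ᴺ ≤ 3.121e-04, so N ≥ 3.51.
So 4 decimal places suffice (0.801 m); 3 would allow up to 8.01 m.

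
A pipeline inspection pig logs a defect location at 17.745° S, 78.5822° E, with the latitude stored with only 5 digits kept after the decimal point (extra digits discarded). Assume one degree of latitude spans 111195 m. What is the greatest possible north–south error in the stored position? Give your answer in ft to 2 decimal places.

Truncating at 5 decimal places can drop up to a full unit in the last place, so the latitude may be off by as much as 1e-05°.
So the N–S error is at most 1e-05 × 111195 = 1.11195 m.
Converting: 1.11195 m × 3.2808 ft/m ≈ 3.6481 ft.

3.65 ft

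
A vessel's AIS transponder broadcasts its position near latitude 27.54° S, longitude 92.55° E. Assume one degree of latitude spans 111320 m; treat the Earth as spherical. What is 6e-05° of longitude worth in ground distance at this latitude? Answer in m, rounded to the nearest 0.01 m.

One degree of longitude here spans 111320 × cos 27.54° = 111320 × 0.8867 ≈ 98706.1 m; 6e-05° of that is 5.92237 m.

5.92 m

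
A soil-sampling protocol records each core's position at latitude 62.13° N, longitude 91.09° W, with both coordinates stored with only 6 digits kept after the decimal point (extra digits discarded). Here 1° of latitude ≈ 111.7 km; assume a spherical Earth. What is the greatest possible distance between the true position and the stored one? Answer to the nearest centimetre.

Truncating at 6 decimal places can drop up to a full unit in the last place, so each coordinate may be off by as much as 1e-06°.
Latitude error → 1e-06 × 111700 = 0.1117 m along the meridian.
Longitude error → 1e-06 × 111700 × cos 62.13° = 1e-06 × 111700 × 0.4675 ≈ 0.0522161 m.
The two errors are perpendicular, so the maximum displacement is √(0.1117² + 0.0522161²) ≈ 0.123302 m.
That is 0.123302 m = 12.33 cm.

12 centimetres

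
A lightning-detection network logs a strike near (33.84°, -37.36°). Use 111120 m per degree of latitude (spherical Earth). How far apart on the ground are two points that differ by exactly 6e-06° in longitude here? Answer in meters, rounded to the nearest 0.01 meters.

0.55 meters

One degree of longitude here spans 111120 × cos 33.84° = 111120 × 0.8306 ≈ 92295.8 m; 6e-06° of that is 0.553775 m.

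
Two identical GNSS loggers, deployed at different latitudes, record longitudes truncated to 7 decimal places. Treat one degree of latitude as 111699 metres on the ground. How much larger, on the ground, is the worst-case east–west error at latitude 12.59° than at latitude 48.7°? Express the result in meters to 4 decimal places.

0.0035 meters

Truncating at 7 decimal places can drop up to a full unit in the last place, so the longitude may be off by as much as 1e-07°.
Error at 12.59° = 1e-07° × 111699 × cos 12.59° ≈ 0.01117 × 0.9760 = 0.010901 m.
At 48.7°: 1e-07° × 111699 × cos 48.7° = 1e-07 × 111699 × 0.6600 ≈ 0.0073722 m.
So the lower-latitude error exceeds the higher by 0.010901 − 0.0073722 = 0.0035292 m.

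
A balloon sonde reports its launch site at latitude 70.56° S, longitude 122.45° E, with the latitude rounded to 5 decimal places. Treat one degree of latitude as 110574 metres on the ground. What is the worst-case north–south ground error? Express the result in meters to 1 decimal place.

Rounding to 5 decimal places leaves the latitude within ±5e-06° of the true value.
So the N–S error is at most 5e-06 × 110574 = 0.55287 m.

0.6 meters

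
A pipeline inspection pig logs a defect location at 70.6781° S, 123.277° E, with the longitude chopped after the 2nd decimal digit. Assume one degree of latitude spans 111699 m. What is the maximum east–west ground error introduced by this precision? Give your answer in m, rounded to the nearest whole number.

370 m

Truncating at 2 decimal places can drop up to a full unit in the last place, so the longitude may be off by as much as 0.01°.
At latitude 70.6781° a degree of longitude spans 111699 m × cos 70.6781° = 111699 × 0.3309 ≈ 36958.4 m.
So at most 0.01° × 36958.4 ≈ 369.584 m east–west.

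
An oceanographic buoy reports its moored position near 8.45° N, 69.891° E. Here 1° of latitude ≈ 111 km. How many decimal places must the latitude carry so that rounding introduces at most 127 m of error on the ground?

3

One degree of latitude covers 111000 m.
Rounding to N decimal places gives at most 0.5 × 10⁻ᴺ degrees of error, i.e. 0.5 × 10⁻ᴺ × 111000 m.
Need 0.5 × 111000 × 10⁻ᴺ ≤ 127 → 10⁻ᴺ ≤ 2.288e-03, so N ≥ 2.64.
At 2 places the error can reach 555 m, but 3 places keeps it to 55.5 m.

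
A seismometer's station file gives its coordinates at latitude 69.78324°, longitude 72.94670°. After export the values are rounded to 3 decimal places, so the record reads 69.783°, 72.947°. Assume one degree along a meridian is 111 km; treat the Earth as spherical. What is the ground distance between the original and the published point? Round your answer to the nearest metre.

The latitude changed by +0.00024° and the longitude by -0.00030°.
North–south shift: 0.00024 × 111000 = 26.64 m.
E–W at 69.783°: -0.00030° × 111000 × cos 69.783° = -0.00030 × 111000 × 0.3456 ≈ -11.5077 m.
Distance: √(26.64² + 11.5077²) ≈ 29.0192 m.

29 metres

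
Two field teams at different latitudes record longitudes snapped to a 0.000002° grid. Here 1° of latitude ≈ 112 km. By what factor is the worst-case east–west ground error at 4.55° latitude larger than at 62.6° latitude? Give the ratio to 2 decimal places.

With a 0.000002° grid the true value lies within half a step, ±0.000002°/2 = ±1e-06°, of the stored one.
At 4.55°: 1e-06° × 112000 × cos 4.55° = 1e-06 × 112000 × 0.9968 ≈ 0.11165 m.
At 62.6°: 1e-06° × 112000 × cos 62.6° = 1e-06 × 112000 × 0.4602 ≈ 0.051542 m.
The ratio reduces to cos 4.55° / cos 62.6° = 0.9968/0.4602 ≈ 2.1661.

2.17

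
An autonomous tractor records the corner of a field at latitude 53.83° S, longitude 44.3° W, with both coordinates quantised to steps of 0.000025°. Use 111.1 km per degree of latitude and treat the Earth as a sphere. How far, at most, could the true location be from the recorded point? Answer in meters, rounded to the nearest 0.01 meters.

With a 0.000025° grid the true value lies within half a step, ±0.000025°/2 = ±1.25e-05°, of the stored one.
Latitude error → 1.25e-05 × 111100 = 1.38875 m along the meridian.
E–W at 53.83°: 1.25e-05° × 111100 × cos 53.83° = 1.25e-05 × 111100 × 0.5902 ≈ 0.819617 m.
Worst case both components are at the extreme and orthogonal: √(1.38875² + 0.819617²) ≈ 1.61258 m.

1.61 meters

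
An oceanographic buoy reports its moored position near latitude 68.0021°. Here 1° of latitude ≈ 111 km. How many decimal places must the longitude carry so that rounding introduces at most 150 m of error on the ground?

At 68.0021° one degree of longitude covers 111000 × cos 68.0021° ≈ 111000 × 0.3746 ≈ 41577.6 m.
Rounding to N decimal places gives at most 0.5 × 10⁻ᴺ degrees of error, i.e. 0.5 × 10⁻ᴺ × 41577.6 m.
Need 0.5 × 41577.6 × 10⁻ᴺ ≤ 150 → 10⁻ᴺ ≤ 7.215e-03, so N ≥ 2.14.
So 3 decimal places suffice (20.8 m); 2 would allow up to 208 m.

3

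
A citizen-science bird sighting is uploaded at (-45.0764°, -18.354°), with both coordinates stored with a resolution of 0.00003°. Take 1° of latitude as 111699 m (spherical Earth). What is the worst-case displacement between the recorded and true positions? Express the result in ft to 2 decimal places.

6.73 ft

With a 0.00003° grid the true value lies within half a step, ±0.00003°/2 = ±1.5e-05°, of the stored one.
North–south component: 1.5e-05° × 111699 = 1.67549 m.
East–west component at 45.0764°: 1.5e-05° × 111699 × cos 45.0764° ≈ 1.5e-05 × 78877.7 ≈ 1.18317 m.
The two errors are perpendicular, so the maximum displacement is √(1.67549² + 1.18317²) ≈ 2.05113 m.
Converting: 2.05113 m × 3.2808 ft/m ≈ 6.7294 ft.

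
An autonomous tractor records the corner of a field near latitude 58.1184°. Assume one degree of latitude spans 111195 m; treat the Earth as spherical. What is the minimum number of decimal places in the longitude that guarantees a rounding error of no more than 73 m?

3 decimal places

At 58.1184° one degree of longitude covers 111195 × cos 58.1184° ≈ 111195 × 0.5282 ≈ 58729.4 m.
Rounding to N decimal places gives at most 0.5 × 10⁻ᴺ degrees of error, i.e. 0.5 × 10⁻ᴺ × 58729.4 m.
Setting 29364.7 × 10⁻ᴺ ≤ 73 gives 10ᴺ ≥ 402.3, i.e. N ≥ 2.60.
At 2 places the error can reach 294 m, but 3 places keeps it to 29.4 m.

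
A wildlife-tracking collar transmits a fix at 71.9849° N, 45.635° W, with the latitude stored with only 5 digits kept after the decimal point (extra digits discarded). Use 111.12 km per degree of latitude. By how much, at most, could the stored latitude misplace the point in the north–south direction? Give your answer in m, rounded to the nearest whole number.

Truncating at 5 decimal places can drop up to a full unit in the last place, so the latitude may be off by as much as 1e-05°.
Along the meridian that is 1e-05° × 111120 m/° = 1.1112 m.

1 m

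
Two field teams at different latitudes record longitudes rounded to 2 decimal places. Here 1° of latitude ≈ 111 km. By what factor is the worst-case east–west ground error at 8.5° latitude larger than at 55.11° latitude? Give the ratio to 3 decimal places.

Rounding to 2 decimal places leaves the longitude within ±0.005° of the true value.
At 8.5°: 0.005° × 111000 × cos 8.5° = 0.005 × 111000 × 0.9890 ≈ 548.9 m.
Error at 55.11° = 0.005° × 111000 × cos 55.11° ≈ 555 × 0.5720 = 317.46 m.
The ratio reduces to cos 8.5° / cos 55.11° = 0.9890/0.5720 ≈ 1.7290.

1.729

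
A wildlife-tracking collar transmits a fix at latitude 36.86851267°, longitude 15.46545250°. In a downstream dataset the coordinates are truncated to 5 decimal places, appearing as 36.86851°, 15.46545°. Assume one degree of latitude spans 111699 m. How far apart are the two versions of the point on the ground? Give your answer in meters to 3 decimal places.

Δlat = 36.86851267 − 36.86851 = +0.00000267°; Δlon = 15.46545250 − 15.46545 = +0.00000250°.
N–S: 0.00000267° × 111699 m/° = 0.298236 m.
E–W at 36.8685°: 0.00000250° × 111699 × cos 36.8685° = 0.00000250 × 111699 × 0.8000 ≈ 0.223402 m.
Hypotenuse of the two orthogonal shifts: √(0.298236² + 0.223402²) = 0.37263 m.

0.373 meters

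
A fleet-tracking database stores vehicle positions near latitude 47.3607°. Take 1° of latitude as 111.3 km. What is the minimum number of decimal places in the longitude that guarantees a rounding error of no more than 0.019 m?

At 47.3607° one degree of longitude covers 111300 × cos 47.3607° ≈ 111300 × 0.6774 ≈ 75392.5 m.
Rounding to N decimal places gives at most 0.5 × 10⁻ᴺ degrees of error, i.e. 0.5 × 10⁻ᴺ × 75392.5 m.
Setting 37696.2 × 10⁻ᴺ ≤ 0.019 gives 10ᴺ ≥ 1.984e+06, i.e. N ≥ 6.30.
N = 6 would give 0.0377 m (too coarse); N = 7 gives 0.00377 m ≤ 0.019 m.

7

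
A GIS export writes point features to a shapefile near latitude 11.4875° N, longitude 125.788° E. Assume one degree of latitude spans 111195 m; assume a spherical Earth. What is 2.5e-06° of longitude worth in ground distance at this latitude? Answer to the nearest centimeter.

27 centimeters

At 11.4875° a degree of longitude is 111195 × cos 11.4875° ≈ 108968 m, so 2.5e-06° corresponds to 0.272419 m.
That is 0.272419 m = 27.242 cm.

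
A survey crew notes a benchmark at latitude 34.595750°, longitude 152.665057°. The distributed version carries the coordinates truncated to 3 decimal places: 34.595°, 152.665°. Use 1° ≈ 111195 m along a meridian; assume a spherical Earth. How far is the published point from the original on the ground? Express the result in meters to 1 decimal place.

83.6 meters

The latitude changed by +0.000750° and the longitude by +0.000057°.
North–south shift: 0.000750 × 111195 = 83.3963 m.
E–W at 34.595°: 0.000057° × 111195 × cos 34.595° = 0.000057 × 111195 × 0.8232 ≈ 5.21745 m.
Combined displacement = (83.3963² + 5.21745²)^½ ≈ 83.5593 m.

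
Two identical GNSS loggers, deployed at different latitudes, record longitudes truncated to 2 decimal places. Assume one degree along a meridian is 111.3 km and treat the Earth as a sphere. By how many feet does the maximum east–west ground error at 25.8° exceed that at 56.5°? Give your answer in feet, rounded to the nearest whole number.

Truncating at 2 decimal places can drop up to a full unit in the last place, so the longitude may be off by as much as 0.01°.
Error at 25.8° = 0.01° × 111300 × cos 25.8° ≈ 1113 × 0.9003 = 1002.1 m.
Error at 56.5° = 0.01° × 111300 × cos 56.5° ≈ 1113 × 0.5519 = 614.31 m.
So the lower-latitude error exceeds the higher by 1002.1 − 614.31 = 387.75 m.
Converting: 387.749 m × 3.2808 ft/m ≈ 1272.1 ft.

1272 feet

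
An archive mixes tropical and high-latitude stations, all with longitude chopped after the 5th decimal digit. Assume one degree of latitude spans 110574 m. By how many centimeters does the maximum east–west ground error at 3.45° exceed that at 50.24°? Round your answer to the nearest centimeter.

40 centimeters

Truncating at 5 decimal places can drop up to a full unit in the last place, so the longitude may be off by as much as 1e-05°.
At 3.45°: 1e-05° × 110574 × cos 3.45° = 1e-05 × 110574 × 0.9982 ≈ 1.1037 m.
At 50.24°: 1e-05° × 110574 × cos 50.24° = 1e-05 × 110574 × 0.6396 ≈ 0.7072 m.
Difference: 1.1037 − 0.7072 = 0.39653 m.
That is 0.396534 m = 39.653 cm.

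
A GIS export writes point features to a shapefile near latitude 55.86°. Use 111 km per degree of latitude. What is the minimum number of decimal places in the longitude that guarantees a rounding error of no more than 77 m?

3

At 55.86° one degree of longitude covers 111000 × cos 55.86° ≈ 111000 × 0.5612 ≈ 62295.1 m.
N decimal places → at most half a unit in the last place, 0.5 × 10⁻ᴺ° = 62295.1/2 × 10⁻ᴺ m.
Setting 31147.5 × 10⁻ᴺ ≤ 77 gives 10ᴺ ≥ 404.5, i.e. N ≥ 2.61.
At 2 places the error can reach 311 m, but 3 places keeps it to 31.1 m.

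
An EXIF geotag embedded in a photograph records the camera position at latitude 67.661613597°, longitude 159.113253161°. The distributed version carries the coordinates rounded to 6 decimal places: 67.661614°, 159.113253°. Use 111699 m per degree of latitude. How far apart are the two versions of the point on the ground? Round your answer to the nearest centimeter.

5 centimeters

The latitude changed by -0.000000403° and the longitude by +0.000000161°.
N–S: -0.000000403° × 111699 m/° = -0.0450147 m.
East–west at this latitude: 0.000000161° × 111699 × cos 67.6616° ≈ 0.000000161 × 42454.1 = 0.00683511 m.
Combined displacement = (0.0450147² + 0.00683511²)^½ ≈ 0.0455307 m.
That is 0.0455307 m = 4.5531 cm.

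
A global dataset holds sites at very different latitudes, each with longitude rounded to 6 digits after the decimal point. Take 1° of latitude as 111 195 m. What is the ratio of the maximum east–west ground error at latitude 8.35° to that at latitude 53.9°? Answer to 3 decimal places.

Rounding to 6 decimal places leaves the longitude within ±5e-07° of the true value.
Error at 8.35° = 5e-07° × 111195 × cos 8.35° ≈ 0.055597 × 0.9894 = 0.055008 m.
Error at 53.9° = 5e-07° × 111195 × cos 53.9° ≈ 0.055597 × 0.5892 = 0.032758 m.
Ratio: 0.055008 / 0.032758 = cos 8.35° / cos 53.9° ≈ 1.6792.

1.679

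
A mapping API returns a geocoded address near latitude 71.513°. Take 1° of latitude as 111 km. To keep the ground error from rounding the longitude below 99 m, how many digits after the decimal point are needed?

3 decimal places

At 71.513° one degree of longitude covers 111000 × cos 71.513° ≈ 111000 × 0.3171 ≈ 35196.9 m.
Rounding to N decimal places gives at most 0.5 × 10⁻ᴺ degrees of error, i.e. 0.5 × 10⁻ᴺ × 35196.9 m.
Setting 17598.5 × 10⁻ᴺ ≤ 99 gives 10ᴺ ≥ 177.8, i.e. N ≥ 2.25.
So 3 decimal places suffice (17.6 m); 2 would allow up to 176 m.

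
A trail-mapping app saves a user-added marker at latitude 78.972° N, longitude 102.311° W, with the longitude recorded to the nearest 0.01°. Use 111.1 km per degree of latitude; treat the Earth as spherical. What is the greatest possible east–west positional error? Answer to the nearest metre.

Rounding to 2 decimal places leaves the longitude within ±0.005° of the true value.
One degree of longitude at 78.972° is 111100 × cos 78.972° ≈ 111100 × 0.1913 = 21252.2 m.
Maximum E–W displacement: 0.005 × 21252.2 = 106.261 m.

106 metres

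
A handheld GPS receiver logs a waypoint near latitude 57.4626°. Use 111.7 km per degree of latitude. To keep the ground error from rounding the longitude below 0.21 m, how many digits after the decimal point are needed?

At 57.4626° one degree of longitude covers 111700 × cos 57.4626° ≈ 111700 × 0.5379 ≈ 60077.8 m.
Rounding to N decimal places gives at most 0.5 × 10⁻ᴺ degrees of error, i.e. 0.5 × 10⁻ᴺ × 60077.8 m.
Setting 30038.9 × 10⁻ᴺ ≤ 0.21 gives 10ᴺ ≥ 1.43e+05, i.e. N ≥ 5.16.
N = 5 would give 0.3 m (too coarse); N = 6 gives 0.03 m ≤ 0.21 m.

6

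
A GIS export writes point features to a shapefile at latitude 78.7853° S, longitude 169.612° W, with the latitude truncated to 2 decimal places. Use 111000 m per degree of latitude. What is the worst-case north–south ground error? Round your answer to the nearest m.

1110 m

Truncating at 2 decimal places can drop up to a full unit in the last place, so the latitude may be off by as much as 0.01°.
So the N–S error is at most 0.01 × 111000 = 1110 m.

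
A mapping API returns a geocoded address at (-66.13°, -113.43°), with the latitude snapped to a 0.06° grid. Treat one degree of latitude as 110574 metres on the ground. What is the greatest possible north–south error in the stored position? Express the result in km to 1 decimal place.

With a 0.06° grid the true value lies within half a step, ±0.06°/2 = ±0.03°, of the stored one.
So the N–S error is at most 0.03 × 110574 = 3317.22 m.
That is 3317.22 m = 3.3172 km.

3.3 km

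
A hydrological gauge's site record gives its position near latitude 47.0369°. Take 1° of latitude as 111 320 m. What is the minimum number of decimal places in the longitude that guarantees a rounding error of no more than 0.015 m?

At 47.0369° one degree of longitude covers 111320 × cos 47.0369° ≈ 111320 × 0.6815 ≈ 75867.6 m.
With N decimal places the half-ulp bound is 0.5·10⁻ᴺ°, or 0.5·10⁻ᴺ × 75867.6 m on the ground.
Need 0.5 × 75867.6 × 10⁻ᴺ ≤ 0.015 → 10⁻ᴺ ≤ 3.954e-07, so N ≥ 6.40.
N = 6 would give 0.0379 m (too coarse); N = 7 gives 0.00379 m ≤ 0.015 m.

7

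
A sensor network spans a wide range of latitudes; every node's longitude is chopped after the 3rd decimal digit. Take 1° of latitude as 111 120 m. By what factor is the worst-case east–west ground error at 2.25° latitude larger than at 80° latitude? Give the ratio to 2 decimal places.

5.75

Truncating at 3 decimal places can drop up to a full unit in the last place, so the longitude may be off by as much as 0.001°.
At 2.25°: 0.001° × 111120 × cos 2.25° = 0.001 × 111120 × 0.9992 ≈ 111.03 m.
Error at 80° = 0.001° × 111120 × cos 80° ≈ 111.12 × 0.1736 = 19.296 m.
The ratio reduces to cos 2.25° / cos 80° = 0.9992/0.1736 ≈ 5.7543.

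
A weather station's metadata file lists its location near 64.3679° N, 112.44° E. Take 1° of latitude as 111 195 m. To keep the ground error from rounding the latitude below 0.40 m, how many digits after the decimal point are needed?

6 decimal places

One degree of latitude covers 111195 m.
Rounding to N decimal places gives at most 0.5 × 10⁻ᴺ degrees of error, i.e. 0.5 × 10⁻ᴺ × 111195 m.
Need 0.5 × 111195 × 10⁻ᴺ ≤ 0.40 → 10⁻ᴺ ≤ 7.195e-06, so N ≥ 5.14.
So 6 decimal places suffice (0.0556 m); 5 would allow up to 0.556 m.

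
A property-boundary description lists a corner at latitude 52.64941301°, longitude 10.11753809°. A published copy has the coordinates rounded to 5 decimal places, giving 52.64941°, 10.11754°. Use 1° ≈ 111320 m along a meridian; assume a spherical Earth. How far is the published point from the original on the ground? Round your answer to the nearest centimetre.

The latitude changed by +0.00000301° and the longitude by -0.00000191°.
N–S: 0.00000301° × 111320 m/° = 0.335073 m.
East–west at this latitude: -0.00000191° × 111320 × cos 52.6494° ≈ -0.00000191 × 67536.8 = -0.128995 m.
Distance: √(0.335073² + 0.128995²) ≈ 0.359046 m.
That is 0.359046 m = 35.905 cm.

36 centimetres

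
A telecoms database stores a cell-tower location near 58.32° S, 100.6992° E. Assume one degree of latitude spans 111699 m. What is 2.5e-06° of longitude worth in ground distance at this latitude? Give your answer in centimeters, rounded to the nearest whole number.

At 58.32° a degree of longitude is 111699 × cos 58.32° ≈ 58661.5 m, so 2.5e-06° corresponds to 0.146654 m.
That is 0.146654 m = 14.665 cm.

15 centimeters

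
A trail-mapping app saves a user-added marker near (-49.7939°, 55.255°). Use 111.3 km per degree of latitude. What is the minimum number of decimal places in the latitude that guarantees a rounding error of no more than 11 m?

One degree of latitude covers 111300 m.
Rounding to N decimal places gives at most 0.5 × 10⁻ᴺ degrees of error, i.e. 0.5 × 10⁻ᴺ × 111300 m.
Setting 55650 × 10⁻ᴺ ≤ 11 gives 10ᴺ ≥ 5059, i.e. N ≥ 3.70.
N = 3 would give 55.6 m (too coarse); N = 4 gives 5.57 m ≤ 11 m.

4 decimal places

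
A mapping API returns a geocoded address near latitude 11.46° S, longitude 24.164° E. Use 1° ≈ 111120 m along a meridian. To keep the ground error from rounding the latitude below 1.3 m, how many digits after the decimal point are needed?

5

One degree of latitude covers 111120 m.
With N decimal places the half-ulp bound is 0.5·10⁻ᴺ°, or 0.5·10⁻ᴺ × 111120 m on the ground.
Setting 55560 × 10⁻ᴺ ≤ 1.3 gives 10ᴺ ≥ 4.274e+04, i.e. N ≥ 4.63.
At 4 places the error can reach 5.56 m, but 5 places keeps it to 0.556 m.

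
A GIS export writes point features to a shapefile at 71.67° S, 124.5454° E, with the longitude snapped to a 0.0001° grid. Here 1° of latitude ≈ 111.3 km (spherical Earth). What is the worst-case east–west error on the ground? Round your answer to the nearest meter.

2 meters

With a 0.0001° grid the true value lies within half a step, ±0.0001°/2 = ±5e-05°, of the stored one.
At latitude 71.67° a degree of longitude spans 111300 m × cos 71.67° = 111300 × 0.3145 ≈ 35002.7 m.
East–west error: 5e-05° × 35002.7 m/° ≈ 1.75013 m.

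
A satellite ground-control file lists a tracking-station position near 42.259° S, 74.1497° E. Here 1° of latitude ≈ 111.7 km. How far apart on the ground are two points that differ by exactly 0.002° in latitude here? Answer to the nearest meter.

Along a meridian 0.002° is 0.002 × 111700 = 223.4 m.

223 meters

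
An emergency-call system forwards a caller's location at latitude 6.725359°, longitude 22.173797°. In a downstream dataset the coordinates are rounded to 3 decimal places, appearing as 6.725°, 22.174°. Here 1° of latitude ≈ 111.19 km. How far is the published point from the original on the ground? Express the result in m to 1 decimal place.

The latitude changed by +0.000359° and the longitude by -0.000203°.
North–south shift: 0.000359 × 111190 = 39.9172 m.
E–W at 6.725°: -0.000203° × 111190 × cos 6.725° = -0.000203 × 111190 × 0.9931 ≈ -22.4163 m.
Combined displacement = (39.9172² + 22.4163²)^½ ≈ 45.7807 m.

45.8 m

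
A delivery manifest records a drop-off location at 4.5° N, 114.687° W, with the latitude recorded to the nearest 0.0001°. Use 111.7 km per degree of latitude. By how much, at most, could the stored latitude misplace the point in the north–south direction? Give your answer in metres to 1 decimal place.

Rounding to 4 decimal places leaves the latitude within ±5e-05° of the true value.
North–south distance: 5e-05° × 111700 m/° = 5.585 m.

5.6 metres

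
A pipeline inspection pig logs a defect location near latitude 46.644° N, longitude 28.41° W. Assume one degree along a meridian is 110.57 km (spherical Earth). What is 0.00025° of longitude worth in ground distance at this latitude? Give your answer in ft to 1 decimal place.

62.3 ft

0.00025° of longitude at 46.644° is 0.00025 × 110570 × cos 46.644° ≈ 0.00025 × 75909.5 = 18.9774 m.
In feet: 18.9774 m ÷ 0.3048 ≈ 62.262 ft.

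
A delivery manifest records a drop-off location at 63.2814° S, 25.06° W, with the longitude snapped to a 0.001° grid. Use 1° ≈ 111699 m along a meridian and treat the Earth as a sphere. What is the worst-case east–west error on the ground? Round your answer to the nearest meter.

With a 0.001° grid the true value lies within half a step, ±0.001°/2 = ±0.0005°, of the stored one.
Parallels shrink by cos φ, so at 63.2814° a degree of longitude is 111699 × 0.4496 ≈ 50220.9 m.
So at most 0.0005° × 50220.9 ≈ 25.1104 m east–west.

25 meters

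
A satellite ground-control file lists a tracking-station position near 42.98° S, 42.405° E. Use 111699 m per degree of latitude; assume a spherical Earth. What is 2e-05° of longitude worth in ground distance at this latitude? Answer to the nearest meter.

At 42.98° a degree of longitude is 111699 × cos 42.98° ≈ 81718.1 m, so 2e-05° corresponds to 1.63436 m.

2 meters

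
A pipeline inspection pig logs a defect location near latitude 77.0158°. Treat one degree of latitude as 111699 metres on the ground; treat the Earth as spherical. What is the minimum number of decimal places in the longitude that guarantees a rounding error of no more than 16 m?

3 decimal places

At 77.0158° one degree of longitude covers 111699 × cos 77.0158° ≈ 111699 × 0.2247 ≈ 25096.8 m.
N decimal places → at most half a unit in the last place, 0.5 × 10⁻ᴺ° = 25096.8/2 × 10⁻ᴺ m.
Setting 12548.4 × 10⁻ᴺ ≤ 16 gives 10ᴺ ≥ 784.3, i.e. N ≥ 2.89.
At 2 places the error can reach 125 m, but 3 places keeps it to 12.5 m.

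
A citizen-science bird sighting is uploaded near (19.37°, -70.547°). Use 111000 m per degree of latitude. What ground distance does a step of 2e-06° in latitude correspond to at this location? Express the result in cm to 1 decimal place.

22.2 cm

Along a meridian 2e-06° is 2e-06 × 111000 = 0.222 m.
That is 0.222 m = 22.2 cm.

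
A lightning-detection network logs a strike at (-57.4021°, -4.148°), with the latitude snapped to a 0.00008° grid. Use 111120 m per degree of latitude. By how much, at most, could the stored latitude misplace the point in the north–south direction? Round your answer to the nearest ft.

With a 0.00008° grid the true value lies within half a step, ±0.00008°/2 = ±4e-05°, of the stored one.
Along the meridian that is 4e-05° × 111120 m/° = 4.4448 m.
In feet: 4.4448 m ÷ 0.3048 ≈ 14.583 ft.

15 ft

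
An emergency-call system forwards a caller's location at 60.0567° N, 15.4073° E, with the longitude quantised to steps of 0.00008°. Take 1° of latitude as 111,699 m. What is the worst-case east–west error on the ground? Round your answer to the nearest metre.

2 metres

With a 0.00008° grid the true value lies within half a step, ±0.00008°/2 = ±4e-05°, of the stored one.
One degree of longitude at 60.0567° is 111699 × cos 60.0567° ≈ 111699 × 0.4991 = 55753.7 m.
Maximum E–W displacement: 4e-05 × 55753.7 = 2.23015 m.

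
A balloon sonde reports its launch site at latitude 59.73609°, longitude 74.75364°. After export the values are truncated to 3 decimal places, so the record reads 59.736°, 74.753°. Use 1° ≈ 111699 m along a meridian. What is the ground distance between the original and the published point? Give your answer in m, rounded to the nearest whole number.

The latitude changed by +0.00009° and the longitude by +0.00064°.
North–south shift: 0.00009 × 111699 = 10.0529 m.
East–west at this latitude: 0.00064° × 111699 × cos 59.736° ≈ 0.00064 × 56294.6 = 36.0286 m.
Hypotenuse of the two orthogonal shifts: √(10.0529² + 36.0286²) = 37.4048 m.

37 m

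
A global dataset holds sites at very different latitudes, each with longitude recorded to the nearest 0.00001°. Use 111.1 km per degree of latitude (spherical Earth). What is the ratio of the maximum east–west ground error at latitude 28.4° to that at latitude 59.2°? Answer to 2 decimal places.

Rounding to 5 decimal places leaves the longitude within ±5e-06° of the true value.
At 28.4°: 5e-06° × 111100 × cos 28.4° = 5e-06 × 111100 × 0.8796 ≈ 0.48864 m.
At 59.2°: 5e-06° × 111100 × cos 59.2° = 5e-06 × 111100 × 0.5120 ≈ 0.28444 m.
The ratio reduces to cos 28.4° / cos 59.2° = 0.8796/0.5120 ≈ 1.7179.

1.72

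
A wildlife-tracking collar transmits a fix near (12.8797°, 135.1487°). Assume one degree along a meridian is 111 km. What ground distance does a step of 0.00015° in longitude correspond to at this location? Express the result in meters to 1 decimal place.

At 12.8797° a degree of longitude is 111000 × cos 12.8797° ≈ 108207 m, so 0.00015° corresponds to 16.2311 m.

16.2 meters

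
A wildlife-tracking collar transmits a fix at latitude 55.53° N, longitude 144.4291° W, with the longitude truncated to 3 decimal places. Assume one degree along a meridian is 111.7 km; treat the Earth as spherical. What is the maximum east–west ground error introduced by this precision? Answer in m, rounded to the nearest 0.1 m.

63.2 m

Truncating at 3 decimal places can drop up to a full unit in the last place, so the longitude may be off by as much as 0.001°.
Parallels shrink by cos φ, so at 55.53° a degree of longitude is 111700 × 0.5660 ≈ 63219.4 m.
East–west error: 0.001° × 63219.4 m/° ≈ 63.2194 m.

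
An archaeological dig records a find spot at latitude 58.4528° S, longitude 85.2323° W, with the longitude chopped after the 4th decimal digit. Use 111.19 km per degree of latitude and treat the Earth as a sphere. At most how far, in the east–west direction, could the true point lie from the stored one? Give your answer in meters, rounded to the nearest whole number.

6 meters

Truncating at 4 decimal places can drop up to a full unit in the last place, so the longitude may be off by as much as 0.0001°.
Parallels shrink by cos φ, so at 58.4528° a degree of longitude is 111190 × 0.5232 ≈ 58174.7 m.
East–west error: 0.0001° × 58174.7 m/° ≈ 5.81747 m.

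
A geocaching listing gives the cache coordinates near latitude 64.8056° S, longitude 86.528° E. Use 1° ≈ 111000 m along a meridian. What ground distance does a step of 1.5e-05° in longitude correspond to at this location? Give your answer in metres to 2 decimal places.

0.71 metres

At 64.8056° a degree of longitude is 111000 × cos 64.8056° ≈ 47251.7 m, so 1.5e-05° corresponds to 0.708775 m.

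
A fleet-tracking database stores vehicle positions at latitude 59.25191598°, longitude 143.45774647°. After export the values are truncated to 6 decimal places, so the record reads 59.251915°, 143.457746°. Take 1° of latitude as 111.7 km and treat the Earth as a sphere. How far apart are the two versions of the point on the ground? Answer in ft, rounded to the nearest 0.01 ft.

0.37 ft

The latitude changed by +0.00000098° and the longitude by +0.00000047°.
North–south shift: 0.00000098 × 111700 = 0.109466 m.
East–west at this latitude: 0.00000047° × 111700 × cos 59.2519° ≈ 0.00000047 × 57108.2 = 0.0268409 m.
Hypotenuse of the two orthogonal shifts: √(0.109466² + 0.0268409²) = 0.112709 m.
Converting: 0.112709 m × 3.2808 ft/m ≈ 0.36978 ft.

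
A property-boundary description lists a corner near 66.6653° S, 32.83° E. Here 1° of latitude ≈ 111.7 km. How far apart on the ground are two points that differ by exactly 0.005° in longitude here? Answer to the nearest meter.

221 meters

One degree of longitude here spans 111700 × cos 66.6653° = 111700 × 0.3961 ≈ 44244.6 m; 0.005° of that is 221.223 m.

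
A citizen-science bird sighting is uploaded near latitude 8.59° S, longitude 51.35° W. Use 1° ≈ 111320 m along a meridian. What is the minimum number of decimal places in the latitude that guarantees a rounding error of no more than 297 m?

One degree of latitude covers 111320 m.
Rounding to N decimal places gives at most 0.5 × 10⁻ᴺ degrees of error, i.e. 0.5 × 10⁻ᴺ × 111320 m.
Setting 55660 × 10⁻ᴺ ≤ 297 gives 10ᴺ ≥ 187.4, i.e. N ≥ 2.27.
N = 2 would give 557 m (too coarse); N = 3 gives 55.7 m ≤ 297 m.

3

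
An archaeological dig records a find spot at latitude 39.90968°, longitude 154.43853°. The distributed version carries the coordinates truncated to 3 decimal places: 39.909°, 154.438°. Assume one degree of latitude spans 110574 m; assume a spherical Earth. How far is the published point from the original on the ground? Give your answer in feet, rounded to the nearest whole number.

287 feet

The latitude changed by +0.00068° and the longitude by +0.00053°.
N–S: 0.00068° × 110574 m/° = 75.1903 m.
E–W at 39.909°: 0.00053° × 110574 × cos 39.909° = 0.00053 × 110574 × 0.7671 ≈ 44.9532 m.
Distance: √(75.1903² + 44.9532²) ≈ 87.6035 m.
In feet: 87.6035 m ÷ 0.3048 ≈ 287.41 ft.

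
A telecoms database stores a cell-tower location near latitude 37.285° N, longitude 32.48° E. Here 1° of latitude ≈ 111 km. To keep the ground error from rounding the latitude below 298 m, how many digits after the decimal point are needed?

One degree of latitude covers 111000 m.
Rounding to N decimal places gives at most 0.5 × 10⁻ᴺ degrees of error, i.e. 0.5 × 10⁻ᴺ × 111000 m.
Need 0.5 × 111000 × 10⁻ᴺ ≤ 298 → 10⁻ᴺ ≤ 5.369e-03, so N ≥ 2.27.
So 3 decimal places suffice (55.5 m); 2 would allow up to 555 m.

3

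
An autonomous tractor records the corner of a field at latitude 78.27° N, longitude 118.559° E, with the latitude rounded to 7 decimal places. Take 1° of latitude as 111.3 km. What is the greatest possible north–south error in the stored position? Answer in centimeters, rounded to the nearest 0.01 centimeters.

0.56 centimeters

Rounding to 7 decimal places leaves the latitude within ±5e-08° of the true value.
Along the meridian that is 5e-08° × 111300 m/° = 0.005565 m.
That is 0.005565 m = 0.5565 cm.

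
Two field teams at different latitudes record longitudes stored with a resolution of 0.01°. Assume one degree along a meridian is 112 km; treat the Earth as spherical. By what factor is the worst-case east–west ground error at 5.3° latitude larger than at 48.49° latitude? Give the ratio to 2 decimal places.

With a 0.01° grid the true value lies within half a step, ±0.01°/2 = ±0.005°, of the stored one.
At 5.3°: 0.005° × 112000 × cos 5.3° = 0.005 × 112000 × 0.9957 ≈ 557.61 m.
At 48.49°: 0.005° × 112000 × cos 48.49° = 0.005 × 112000 × 0.6628 ≈ 371.14 m.
Ratio: 557.61 / 371.14 = cos 5.3° / cos 48.49° ≈ 1.5024.

1.50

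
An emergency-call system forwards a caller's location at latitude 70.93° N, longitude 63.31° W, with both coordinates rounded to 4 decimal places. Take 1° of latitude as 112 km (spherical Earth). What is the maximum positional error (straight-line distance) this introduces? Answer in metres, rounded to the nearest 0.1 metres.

Rounding to 4 decimal places leaves each coordinate within ±5e-05° of the true value.
N–S: 5e-05° × 112000 m/° = 5.6 m.
East–west component at 70.93°: 5e-05° × 112000 × cos 70.93° ≈ 5e-05 × 36593 ≈ 1.82965 m.
Worst case both components are at the extreme and orthogonal: √(5.6² + 1.82965²) ≈ 5.89132 m.

5.9 metres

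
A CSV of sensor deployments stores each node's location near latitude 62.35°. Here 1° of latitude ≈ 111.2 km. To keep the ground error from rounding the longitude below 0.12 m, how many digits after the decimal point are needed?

At 62.35° one degree of longitude covers 111200 × cos 62.35° ≈ 111200 × 0.4641 ≈ 51604.5 m.
N decimal places → at most half a unit in the last place, 0.5 × 10⁻ᴺ° = 51604.5/2 × 10⁻ᴺ m.
Need 0.5 × 51604.5 × 10⁻ᴺ ≤ 0.12 → 10⁻ᴺ ≤ 4.651e-06, so N ≥ 5.33.
So 6 decimal places suffice (0.0258 m); 5 would allow up to 0.258 m.

6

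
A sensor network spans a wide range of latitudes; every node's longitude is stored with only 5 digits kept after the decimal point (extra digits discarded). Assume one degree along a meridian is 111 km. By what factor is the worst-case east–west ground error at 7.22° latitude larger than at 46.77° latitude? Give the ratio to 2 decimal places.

1.45

Truncating at 5 decimal places can drop up to a full unit in the last place, so the longitude may be off by as much as 1e-05°.
At 7.22°: 1e-05° × 111000 × cos 7.22° = 1e-05 × 111000 × 0.9921 ≈ 1.1012 m.
Error at 46.77° = 1e-05° × 111000 × cos 46.77° ≈ 1.11 × 0.6849 = 0.76027 m.
The ratio reduces to cos 7.22° / cos 46.77° = 0.9921/0.6849 ≈ 1.4484.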